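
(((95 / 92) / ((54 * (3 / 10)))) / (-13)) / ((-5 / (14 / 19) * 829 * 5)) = 0.00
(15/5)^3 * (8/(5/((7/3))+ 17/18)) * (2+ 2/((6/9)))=136080/389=349.82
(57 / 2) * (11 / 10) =627 / 20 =31.35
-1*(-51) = 51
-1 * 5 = -5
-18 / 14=-9 / 7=-1.29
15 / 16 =0.94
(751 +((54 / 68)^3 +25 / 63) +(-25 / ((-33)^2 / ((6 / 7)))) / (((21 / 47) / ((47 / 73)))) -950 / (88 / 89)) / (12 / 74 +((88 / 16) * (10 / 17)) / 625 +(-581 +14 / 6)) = 147940881609230375 / 409636047376434648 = 0.36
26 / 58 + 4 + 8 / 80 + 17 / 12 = 10379 / 1740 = 5.96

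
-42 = -42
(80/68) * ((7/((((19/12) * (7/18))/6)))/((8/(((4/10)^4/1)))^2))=20736/25234375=0.00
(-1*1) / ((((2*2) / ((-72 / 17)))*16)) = 9 / 136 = 0.07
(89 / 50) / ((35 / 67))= 5963 / 1750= 3.41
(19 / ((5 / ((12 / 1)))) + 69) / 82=573 / 410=1.40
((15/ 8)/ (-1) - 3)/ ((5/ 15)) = -14.62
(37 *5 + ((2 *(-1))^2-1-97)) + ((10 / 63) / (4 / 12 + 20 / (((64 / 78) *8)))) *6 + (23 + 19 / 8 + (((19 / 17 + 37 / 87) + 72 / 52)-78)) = 29058531679 / 698786088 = 41.58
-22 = -22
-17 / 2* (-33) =561 / 2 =280.50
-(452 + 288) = -740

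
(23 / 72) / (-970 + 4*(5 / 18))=-23 / 69760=-0.00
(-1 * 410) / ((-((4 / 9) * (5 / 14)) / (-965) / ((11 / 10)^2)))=-60320799 / 20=-3016039.95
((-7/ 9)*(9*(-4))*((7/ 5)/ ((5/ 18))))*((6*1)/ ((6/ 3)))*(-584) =-6181056/ 25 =-247242.24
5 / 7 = 0.71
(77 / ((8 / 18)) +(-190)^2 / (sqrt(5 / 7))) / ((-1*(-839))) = 693 / 3356 +7220*sqrt(35) / 839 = 51.12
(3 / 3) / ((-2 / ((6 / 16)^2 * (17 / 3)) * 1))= -51 / 128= -0.40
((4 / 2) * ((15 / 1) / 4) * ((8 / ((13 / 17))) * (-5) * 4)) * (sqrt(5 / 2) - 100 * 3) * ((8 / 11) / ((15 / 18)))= 58752000 / 143 - 97920 * sqrt(10) / 143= 408687.76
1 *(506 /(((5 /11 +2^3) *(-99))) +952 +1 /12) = 3185551 /3348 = 951.48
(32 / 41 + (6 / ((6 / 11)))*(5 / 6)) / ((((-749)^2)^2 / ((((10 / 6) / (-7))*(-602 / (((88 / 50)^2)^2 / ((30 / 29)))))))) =1027548828125 / 2103832163861601081216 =0.00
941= 941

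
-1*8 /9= -0.89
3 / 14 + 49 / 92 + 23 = 15293 / 644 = 23.75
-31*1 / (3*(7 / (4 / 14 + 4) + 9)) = -0.97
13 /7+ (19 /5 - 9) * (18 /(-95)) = 9451 /3325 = 2.84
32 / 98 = 16 / 49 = 0.33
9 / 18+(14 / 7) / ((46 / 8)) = 39 / 46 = 0.85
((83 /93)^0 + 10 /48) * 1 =29 /24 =1.21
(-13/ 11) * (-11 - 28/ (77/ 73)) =5369/ 121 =44.37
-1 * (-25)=25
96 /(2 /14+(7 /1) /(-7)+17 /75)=-50400 /331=-152.27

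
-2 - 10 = -12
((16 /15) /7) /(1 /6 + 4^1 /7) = 32 /155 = 0.21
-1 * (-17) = 17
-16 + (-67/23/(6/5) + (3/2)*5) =-754/69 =-10.93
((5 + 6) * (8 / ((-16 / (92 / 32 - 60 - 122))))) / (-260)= -15763 / 4160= -3.79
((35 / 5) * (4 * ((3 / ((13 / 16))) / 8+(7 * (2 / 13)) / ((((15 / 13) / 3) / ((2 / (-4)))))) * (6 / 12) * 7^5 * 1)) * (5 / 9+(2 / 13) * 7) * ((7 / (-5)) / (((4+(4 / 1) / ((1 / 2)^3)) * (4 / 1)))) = 9595099493 / 2737800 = 3504.68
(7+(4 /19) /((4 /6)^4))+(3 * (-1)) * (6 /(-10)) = 3749 /380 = 9.87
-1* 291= -291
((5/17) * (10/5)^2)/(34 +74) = 5/459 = 0.01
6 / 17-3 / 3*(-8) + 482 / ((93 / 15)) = 45372 / 527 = 86.09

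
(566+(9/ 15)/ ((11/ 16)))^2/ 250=486033842/ 378125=1285.38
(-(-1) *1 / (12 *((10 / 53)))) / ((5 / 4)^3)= 424 / 1875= 0.23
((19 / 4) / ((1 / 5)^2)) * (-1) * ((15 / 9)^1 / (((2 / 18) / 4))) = -7125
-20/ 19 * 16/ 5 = -64/ 19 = -3.37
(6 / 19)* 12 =72 / 19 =3.79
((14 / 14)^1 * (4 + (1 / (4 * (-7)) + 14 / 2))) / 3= 307 / 84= 3.65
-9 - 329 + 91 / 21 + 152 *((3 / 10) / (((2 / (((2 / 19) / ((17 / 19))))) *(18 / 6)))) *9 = -83033 / 255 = -325.62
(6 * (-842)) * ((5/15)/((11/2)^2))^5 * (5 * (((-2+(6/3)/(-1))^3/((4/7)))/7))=137953280/2100931392681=0.00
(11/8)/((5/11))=3.02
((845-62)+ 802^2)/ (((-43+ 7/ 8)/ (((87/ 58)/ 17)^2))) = -11591766/ 97393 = -119.02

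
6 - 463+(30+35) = -392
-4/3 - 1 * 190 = -574/3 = -191.33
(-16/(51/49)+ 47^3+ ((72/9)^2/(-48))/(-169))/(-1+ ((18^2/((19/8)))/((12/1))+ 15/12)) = 67998568684/7610577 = 8934.75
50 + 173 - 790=-567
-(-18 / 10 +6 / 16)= 1.42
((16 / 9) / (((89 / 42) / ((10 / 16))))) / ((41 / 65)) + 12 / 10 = 111182 / 54735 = 2.03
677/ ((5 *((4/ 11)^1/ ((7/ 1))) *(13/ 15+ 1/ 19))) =2971353/ 1048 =2835.26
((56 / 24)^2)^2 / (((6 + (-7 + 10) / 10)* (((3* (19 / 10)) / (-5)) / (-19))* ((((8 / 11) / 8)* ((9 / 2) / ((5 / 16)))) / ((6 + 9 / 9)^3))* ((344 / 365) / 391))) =115433154615625 / 13541904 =8524145.10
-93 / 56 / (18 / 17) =-527 / 336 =-1.57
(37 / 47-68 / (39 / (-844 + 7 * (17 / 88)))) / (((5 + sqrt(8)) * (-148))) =-296399965 / 101460216 + 59279993 * sqrt(2) / 50730108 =-1.27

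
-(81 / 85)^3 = -531441 / 614125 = -0.87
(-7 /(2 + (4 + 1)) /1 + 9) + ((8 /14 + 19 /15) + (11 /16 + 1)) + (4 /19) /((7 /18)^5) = 35.19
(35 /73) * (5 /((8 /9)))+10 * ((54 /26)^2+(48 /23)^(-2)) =684020405 /14212224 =48.13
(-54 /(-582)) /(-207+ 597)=0.00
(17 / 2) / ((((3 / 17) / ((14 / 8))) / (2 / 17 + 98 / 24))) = 101983 / 288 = 354.11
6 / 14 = 3 / 7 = 0.43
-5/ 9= -0.56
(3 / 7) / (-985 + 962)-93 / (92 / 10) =-3261 / 322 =-10.13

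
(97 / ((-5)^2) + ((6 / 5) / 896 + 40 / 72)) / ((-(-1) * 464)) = 447239 / 46771200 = 0.01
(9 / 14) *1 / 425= 9 / 5950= 0.00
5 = 5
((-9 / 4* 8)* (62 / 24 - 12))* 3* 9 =9153 / 2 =4576.50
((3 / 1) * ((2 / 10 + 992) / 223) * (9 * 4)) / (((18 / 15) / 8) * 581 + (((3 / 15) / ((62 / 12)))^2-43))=10297845360 / 946179857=10.88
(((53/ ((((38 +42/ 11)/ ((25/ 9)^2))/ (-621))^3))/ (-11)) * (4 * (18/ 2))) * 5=62626953125/ 48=1304728190.10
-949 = -949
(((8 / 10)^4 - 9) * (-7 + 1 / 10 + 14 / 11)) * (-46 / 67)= -76438453 / 2303125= -33.19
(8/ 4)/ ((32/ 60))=15/ 4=3.75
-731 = -731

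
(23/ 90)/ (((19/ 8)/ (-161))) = -14812/ 855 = -17.32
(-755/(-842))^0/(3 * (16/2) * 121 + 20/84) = 21/60989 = 0.00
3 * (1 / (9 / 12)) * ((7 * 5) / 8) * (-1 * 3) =-105 / 2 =-52.50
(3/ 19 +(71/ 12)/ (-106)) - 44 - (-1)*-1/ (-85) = -90154457/ 2054280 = -43.89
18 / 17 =1.06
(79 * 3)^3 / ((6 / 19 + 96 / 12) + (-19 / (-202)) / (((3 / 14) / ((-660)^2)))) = 25545829707 / 366936358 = 69.62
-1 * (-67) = 67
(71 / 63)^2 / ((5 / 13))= 65533 / 19845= 3.30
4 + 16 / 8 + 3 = 9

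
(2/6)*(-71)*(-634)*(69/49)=1035322/49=21129.02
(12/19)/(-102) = -2/323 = -0.01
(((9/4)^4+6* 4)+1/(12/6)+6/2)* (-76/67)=-3857/64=-60.27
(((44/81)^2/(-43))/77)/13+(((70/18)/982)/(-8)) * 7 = -700264021/201688604208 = -0.00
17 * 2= 34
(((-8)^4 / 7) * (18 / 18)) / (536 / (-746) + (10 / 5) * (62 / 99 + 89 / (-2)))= -151252992 / 22867481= -6.61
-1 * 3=-3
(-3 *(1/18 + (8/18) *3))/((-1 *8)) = 0.52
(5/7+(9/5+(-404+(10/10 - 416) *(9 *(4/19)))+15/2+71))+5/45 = -13277009/11970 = -1109.19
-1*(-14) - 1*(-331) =345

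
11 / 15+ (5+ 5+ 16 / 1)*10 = 3911 / 15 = 260.73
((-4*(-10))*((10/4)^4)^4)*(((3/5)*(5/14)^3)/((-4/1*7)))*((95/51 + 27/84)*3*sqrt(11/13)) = -178470611572265625*sqrt(143)/3894775119872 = -547964.40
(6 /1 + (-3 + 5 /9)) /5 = 32 /45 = 0.71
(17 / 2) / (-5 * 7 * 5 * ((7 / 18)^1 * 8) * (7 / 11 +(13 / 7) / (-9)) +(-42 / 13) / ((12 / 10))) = -196911 / 5485970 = -0.04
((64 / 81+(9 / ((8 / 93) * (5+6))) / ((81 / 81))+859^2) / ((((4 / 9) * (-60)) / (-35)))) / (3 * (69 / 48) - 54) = -36817824379 / 1888920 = -19491.47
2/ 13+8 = 106/ 13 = 8.15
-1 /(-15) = 1 /15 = 0.07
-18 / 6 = -3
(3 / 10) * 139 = 41.70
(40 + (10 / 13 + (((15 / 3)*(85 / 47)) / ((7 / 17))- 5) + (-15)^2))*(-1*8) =-9673880 / 4277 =-2261.84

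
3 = 3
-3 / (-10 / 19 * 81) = 19 / 270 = 0.07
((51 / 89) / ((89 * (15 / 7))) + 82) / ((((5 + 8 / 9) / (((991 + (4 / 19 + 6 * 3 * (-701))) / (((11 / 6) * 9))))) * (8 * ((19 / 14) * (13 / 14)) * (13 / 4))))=-32450931431436 / 108360032495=-299.47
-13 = -13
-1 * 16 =-16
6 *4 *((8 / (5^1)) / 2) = 96 / 5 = 19.20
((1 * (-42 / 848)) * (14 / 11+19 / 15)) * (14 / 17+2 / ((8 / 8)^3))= -17598 / 49555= -0.36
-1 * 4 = -4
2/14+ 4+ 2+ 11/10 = 507/70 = 7.24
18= 18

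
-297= -297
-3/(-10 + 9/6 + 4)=2/3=0.67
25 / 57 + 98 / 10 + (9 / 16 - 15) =-19147 / 4560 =-4.20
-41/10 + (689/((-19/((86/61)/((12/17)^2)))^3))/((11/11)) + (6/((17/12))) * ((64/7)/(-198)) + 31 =92910011923230118541/3803272542528560640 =24.43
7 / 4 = 1.75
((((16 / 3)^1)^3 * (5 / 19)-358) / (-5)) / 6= 81587 / 7695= 10.60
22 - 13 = 9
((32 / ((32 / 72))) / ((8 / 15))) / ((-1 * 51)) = -45 / 17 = -2.65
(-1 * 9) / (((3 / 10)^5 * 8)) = -12500 / 27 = -462.96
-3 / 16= -0.19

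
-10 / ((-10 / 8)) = 8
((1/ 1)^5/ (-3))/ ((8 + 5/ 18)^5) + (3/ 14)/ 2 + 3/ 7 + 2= 2.54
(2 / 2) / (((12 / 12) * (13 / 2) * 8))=1 / 52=0.02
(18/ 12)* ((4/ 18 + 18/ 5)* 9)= 258/ 5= 51.60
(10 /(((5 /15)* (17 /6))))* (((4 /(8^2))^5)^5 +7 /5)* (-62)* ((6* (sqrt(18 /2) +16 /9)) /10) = -35485343252188825636097212828110363 /13468787627424937390902471557120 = -2634.64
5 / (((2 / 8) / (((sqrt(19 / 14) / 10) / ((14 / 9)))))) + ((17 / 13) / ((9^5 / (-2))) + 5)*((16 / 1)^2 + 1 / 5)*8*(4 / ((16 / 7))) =9*sqrt(266) / 98 + 22944466678 / 1279395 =17935.34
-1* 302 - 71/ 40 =-12151/ 40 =-303.78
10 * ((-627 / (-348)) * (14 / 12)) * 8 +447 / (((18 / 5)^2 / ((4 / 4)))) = 634705 / 3132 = 202.65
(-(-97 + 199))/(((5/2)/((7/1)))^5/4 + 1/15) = -3291482880/2198171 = -1497.37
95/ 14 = 6.79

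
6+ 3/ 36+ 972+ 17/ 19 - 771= 47419/ 228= 207.98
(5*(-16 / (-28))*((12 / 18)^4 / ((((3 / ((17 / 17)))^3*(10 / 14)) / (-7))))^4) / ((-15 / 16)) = -3454189699072 / 42893985853051875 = -0.00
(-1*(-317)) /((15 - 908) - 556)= -0.22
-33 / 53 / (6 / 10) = -55 / 53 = -1.04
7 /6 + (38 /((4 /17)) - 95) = 203 /3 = 67.67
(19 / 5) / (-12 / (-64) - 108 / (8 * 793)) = 22.29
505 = 505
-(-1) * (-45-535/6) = -805/6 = -134.17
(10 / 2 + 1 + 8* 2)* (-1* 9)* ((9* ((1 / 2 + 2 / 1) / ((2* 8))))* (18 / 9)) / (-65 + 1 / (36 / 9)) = 8.60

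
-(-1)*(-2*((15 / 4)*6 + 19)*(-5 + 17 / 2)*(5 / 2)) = -726.25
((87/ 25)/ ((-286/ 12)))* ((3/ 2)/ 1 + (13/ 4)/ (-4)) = -261/ 2600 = -0.10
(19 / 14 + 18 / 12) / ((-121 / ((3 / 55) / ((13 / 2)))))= -24 / 121121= -0.00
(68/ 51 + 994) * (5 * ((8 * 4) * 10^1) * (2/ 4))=796266.67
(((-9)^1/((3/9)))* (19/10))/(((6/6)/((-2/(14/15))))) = 1539/14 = 109.93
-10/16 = -5/8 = -0.62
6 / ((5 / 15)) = 18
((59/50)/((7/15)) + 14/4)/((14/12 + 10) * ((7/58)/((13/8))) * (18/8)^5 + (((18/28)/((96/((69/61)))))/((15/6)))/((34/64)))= 42235002368/335090969433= 0.13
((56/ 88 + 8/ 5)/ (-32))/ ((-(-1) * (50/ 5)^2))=-123/ 176000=-0.00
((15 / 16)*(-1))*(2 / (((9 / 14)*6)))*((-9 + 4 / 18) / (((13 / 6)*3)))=2765 / 4212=0.66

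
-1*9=-9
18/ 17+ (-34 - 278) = -5286/ 17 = -310.94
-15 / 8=-1.88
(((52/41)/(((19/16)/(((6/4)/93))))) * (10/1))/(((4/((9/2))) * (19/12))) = 56160/458831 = 0.12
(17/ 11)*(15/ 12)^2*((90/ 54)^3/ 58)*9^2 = 159375/ 10208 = 15.61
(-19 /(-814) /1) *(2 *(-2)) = -38 /407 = -0.09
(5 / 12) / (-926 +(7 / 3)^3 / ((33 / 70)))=-1485 / 3204224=-0.00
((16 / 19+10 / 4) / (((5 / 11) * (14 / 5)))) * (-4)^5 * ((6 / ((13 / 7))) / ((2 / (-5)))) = 5364480 / 247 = 21718.54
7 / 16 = 0.44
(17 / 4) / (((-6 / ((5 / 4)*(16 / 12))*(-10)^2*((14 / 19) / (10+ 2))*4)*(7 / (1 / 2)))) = -323 / 94080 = -0.00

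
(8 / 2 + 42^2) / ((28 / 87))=38454 / 7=5493.43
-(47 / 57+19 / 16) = -1835 / 912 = -2.01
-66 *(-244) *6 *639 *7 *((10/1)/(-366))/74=-5904360/37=-159577.30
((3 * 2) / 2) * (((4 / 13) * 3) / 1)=2.77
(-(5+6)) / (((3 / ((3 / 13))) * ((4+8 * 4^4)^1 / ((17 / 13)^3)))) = -54043 / 58607172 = -0.00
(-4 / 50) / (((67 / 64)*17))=-128 / 28475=-0.00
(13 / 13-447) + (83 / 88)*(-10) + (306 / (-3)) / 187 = -20063 / 44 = -455.98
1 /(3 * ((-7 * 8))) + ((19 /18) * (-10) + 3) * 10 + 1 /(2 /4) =-37075 /504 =-73.56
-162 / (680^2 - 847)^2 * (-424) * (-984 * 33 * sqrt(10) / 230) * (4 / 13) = -495652608 * sqrt(10) / 35386844650495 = -0.00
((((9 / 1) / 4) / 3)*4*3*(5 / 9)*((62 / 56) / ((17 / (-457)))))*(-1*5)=354175 / 476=744.07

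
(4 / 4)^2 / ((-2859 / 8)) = -8 / 2859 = -0.00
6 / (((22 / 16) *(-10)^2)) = 0.04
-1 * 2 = -2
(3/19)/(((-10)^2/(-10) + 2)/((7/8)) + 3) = -21/817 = -0.03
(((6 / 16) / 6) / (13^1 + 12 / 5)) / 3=5 / 3696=0.00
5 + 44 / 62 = 177 / 31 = 5.71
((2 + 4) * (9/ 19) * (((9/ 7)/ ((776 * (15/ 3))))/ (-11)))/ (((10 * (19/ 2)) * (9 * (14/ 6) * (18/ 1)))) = -9/ 3774832600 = -0.00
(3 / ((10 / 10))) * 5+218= 233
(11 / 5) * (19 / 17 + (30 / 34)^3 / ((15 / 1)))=62876 / 24565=2.56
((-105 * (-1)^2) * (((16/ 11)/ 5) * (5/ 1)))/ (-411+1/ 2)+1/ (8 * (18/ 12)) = 49351/ 108372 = 0.46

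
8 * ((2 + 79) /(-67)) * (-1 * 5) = 3240 /67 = 48.36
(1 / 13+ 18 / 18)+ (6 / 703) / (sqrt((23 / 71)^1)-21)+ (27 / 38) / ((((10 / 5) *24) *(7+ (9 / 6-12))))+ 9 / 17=109001954933 / 68053965616-3 *sqrt(1633) / 10997732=1.60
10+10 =20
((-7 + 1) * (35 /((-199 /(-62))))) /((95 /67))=-46.14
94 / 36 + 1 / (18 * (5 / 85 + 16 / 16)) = 863 / 324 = 2.66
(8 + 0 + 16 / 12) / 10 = 14 / 15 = 0.93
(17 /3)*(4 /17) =4 /3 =1.33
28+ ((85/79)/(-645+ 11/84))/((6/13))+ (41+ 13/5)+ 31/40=2477620469/34234808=72.37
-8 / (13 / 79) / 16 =-79 / 26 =-3.04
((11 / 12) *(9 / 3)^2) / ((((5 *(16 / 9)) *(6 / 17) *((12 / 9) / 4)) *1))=5049 / 640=7.89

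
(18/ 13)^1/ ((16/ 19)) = 171/ 104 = 1.64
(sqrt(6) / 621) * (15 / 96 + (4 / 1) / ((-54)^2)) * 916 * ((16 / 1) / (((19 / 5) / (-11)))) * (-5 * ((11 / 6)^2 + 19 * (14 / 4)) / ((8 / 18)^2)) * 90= 2911855368125 * sqrt(6) / 1699056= 4197954.54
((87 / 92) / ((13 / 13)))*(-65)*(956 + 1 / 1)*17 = -92001195 / 92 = -1000012.99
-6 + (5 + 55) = 54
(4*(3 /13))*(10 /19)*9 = 1080 /247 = 4.37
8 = 8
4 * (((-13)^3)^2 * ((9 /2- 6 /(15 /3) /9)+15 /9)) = 1747304858 /15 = 116486990.53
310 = 310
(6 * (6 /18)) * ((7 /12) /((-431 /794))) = -2779 /1293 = -2.15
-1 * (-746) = 746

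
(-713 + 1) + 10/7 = -4974/7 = -710.57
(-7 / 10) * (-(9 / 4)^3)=5103 / 640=7.97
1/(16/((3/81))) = 1/432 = 0.00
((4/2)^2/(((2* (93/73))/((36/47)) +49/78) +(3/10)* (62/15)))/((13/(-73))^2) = 9725425/400543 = 24.28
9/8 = 1.12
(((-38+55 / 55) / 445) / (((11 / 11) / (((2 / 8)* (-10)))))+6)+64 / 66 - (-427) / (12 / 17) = 2396961 / 3916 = 612.09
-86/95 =-0.91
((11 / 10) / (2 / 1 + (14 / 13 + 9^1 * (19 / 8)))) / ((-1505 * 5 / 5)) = -0.00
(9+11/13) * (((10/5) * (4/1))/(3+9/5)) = 640/39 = 16.41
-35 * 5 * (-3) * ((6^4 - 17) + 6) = 674625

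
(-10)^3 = -1000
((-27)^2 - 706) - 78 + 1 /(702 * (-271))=-10463311 /190242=-55.00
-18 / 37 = -0.49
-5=-5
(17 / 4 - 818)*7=-22785 / 4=-5696.25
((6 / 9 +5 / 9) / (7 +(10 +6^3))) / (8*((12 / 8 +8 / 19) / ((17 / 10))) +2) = 3553 / 7477902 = 0.00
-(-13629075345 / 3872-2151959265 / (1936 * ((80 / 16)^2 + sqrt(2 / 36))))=155250231894405 / 43556128-6455877795 * sqrt(2) / 21778064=3563952.51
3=3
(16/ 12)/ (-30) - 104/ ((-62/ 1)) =2278/ 1395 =1.63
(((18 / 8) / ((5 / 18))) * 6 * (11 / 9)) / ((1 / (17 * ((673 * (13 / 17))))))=2598453 / 5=519690.60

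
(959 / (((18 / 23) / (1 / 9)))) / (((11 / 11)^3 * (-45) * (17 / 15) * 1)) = -22057 / 8262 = -2.67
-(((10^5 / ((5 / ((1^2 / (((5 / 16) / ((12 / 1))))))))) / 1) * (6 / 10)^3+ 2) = -165890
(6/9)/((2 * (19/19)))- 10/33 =0.03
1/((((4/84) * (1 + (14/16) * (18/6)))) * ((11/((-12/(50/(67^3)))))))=-303169104/7975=-38014.93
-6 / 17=-0.35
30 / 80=3 / 8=0.38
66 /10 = 33 /5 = 6.60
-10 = -10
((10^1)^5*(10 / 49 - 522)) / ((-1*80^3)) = 19975 / 196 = 101.91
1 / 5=0.20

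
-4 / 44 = -1 / 11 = -0.09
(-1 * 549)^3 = -165469149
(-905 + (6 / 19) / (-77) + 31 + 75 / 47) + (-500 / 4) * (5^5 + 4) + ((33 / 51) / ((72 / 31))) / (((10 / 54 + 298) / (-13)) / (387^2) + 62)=-11947690020023029199821 / 30479002927780792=-391997.40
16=16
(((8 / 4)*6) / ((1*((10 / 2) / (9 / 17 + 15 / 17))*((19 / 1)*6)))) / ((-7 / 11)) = -528 / 11305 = -0.05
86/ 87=0.99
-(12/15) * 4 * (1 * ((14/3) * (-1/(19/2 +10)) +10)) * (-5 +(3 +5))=-18272/195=-93.70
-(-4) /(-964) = -1 /241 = -0.00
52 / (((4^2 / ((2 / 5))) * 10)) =13 / 100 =0.13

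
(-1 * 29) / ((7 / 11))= -319 / 7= -45.57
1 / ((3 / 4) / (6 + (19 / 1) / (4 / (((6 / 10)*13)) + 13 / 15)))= 7092 / 269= 26.36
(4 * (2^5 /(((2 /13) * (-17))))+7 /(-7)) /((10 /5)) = -849 /34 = -24.97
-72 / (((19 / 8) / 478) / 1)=-275328 / 19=-14490.95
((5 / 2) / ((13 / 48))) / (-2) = -60 / 13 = -4.62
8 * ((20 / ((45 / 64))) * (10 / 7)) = 20480 / 63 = 325.08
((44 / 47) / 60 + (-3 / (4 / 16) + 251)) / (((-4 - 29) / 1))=-168506 / 23265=-7.24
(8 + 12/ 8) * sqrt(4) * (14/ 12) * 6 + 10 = 143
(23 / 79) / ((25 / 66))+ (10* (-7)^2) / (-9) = -954088 / 17775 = -53.68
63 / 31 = 2.03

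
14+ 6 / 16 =115 / 8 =14.38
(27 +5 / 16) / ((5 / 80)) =437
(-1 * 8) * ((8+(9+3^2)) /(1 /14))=-2912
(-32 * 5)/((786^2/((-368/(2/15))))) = 36800/51483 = 0.71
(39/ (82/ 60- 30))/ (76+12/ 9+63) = -3510/ 361639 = -0.01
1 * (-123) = -123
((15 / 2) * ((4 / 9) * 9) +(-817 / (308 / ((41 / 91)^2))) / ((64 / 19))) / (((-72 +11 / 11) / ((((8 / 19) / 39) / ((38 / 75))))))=-121773949925 / 13597603923904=-0.01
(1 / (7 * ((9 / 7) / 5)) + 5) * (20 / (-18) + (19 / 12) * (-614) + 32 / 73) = -31957775 / 5913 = -5404.66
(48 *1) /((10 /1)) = 24 /5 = 4.80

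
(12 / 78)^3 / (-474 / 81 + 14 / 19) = -0.00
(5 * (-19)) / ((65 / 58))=-1102 / 13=-84.77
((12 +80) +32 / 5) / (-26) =-246 / 65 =-3.78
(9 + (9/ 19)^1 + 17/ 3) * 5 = 4315/ 57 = 75.70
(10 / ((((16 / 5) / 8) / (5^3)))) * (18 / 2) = 28125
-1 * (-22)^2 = -484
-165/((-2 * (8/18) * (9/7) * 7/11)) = 1815/8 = 226.88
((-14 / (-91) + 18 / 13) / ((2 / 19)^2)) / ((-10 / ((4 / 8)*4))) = -361 / 13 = -27.77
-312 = -312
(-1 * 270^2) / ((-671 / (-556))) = -40532400 / 671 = -60405.96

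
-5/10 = -1/2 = -0.50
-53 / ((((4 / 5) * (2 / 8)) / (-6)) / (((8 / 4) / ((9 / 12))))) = 4240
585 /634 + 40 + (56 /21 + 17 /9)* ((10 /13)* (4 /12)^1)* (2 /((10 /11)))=9678563 /222534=43.49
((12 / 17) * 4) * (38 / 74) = 912 / 629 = 1.45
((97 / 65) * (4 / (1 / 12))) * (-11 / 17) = -51216 / 1105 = -46.35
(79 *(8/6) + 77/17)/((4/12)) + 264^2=1190435/17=70025.59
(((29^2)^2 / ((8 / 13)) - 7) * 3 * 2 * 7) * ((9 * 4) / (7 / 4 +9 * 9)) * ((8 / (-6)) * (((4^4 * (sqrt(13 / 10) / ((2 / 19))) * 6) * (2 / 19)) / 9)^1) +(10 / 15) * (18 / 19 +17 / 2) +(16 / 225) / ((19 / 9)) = 9023 / 1425 - 790882455552 * sqrt(130) / 1655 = -5448608694.35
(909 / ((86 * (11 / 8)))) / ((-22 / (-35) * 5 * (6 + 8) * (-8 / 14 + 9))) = 6363 / 306977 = 0.02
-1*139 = -139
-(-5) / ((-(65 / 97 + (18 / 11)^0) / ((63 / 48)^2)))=-23765 / 4608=-5.16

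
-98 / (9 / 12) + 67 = -191 / 3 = -63.67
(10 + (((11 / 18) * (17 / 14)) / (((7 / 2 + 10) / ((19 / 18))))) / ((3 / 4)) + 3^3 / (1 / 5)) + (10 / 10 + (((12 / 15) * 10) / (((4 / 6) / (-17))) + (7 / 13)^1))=-34261280 / 597051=-57.38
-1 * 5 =-5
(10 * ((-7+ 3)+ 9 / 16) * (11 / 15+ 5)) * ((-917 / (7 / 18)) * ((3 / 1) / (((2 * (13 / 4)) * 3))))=929445 / 13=71495.77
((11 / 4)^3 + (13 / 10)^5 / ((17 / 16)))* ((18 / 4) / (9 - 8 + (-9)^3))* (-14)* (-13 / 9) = -82590751 / 27200000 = -3.04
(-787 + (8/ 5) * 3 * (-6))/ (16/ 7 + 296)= -28553/ 10440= -2.73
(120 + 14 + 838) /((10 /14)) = 6804 /5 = 1360.80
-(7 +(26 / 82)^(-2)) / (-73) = 2864 / 12337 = 0.23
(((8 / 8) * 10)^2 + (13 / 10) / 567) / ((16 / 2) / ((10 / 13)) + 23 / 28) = 1134026 / 127251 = 8.91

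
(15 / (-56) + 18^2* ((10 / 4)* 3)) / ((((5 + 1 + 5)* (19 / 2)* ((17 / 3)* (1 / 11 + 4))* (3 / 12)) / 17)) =9071 / 133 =68.20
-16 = -16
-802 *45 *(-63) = 2273670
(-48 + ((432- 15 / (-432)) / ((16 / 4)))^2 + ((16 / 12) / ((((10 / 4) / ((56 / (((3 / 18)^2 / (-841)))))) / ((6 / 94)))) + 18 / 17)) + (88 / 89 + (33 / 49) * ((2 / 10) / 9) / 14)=-1865199936131328611 / 40461863178240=-46097.73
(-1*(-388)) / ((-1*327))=-388 / 327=-1.19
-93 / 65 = -1.43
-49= -49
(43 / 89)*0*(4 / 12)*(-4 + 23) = 0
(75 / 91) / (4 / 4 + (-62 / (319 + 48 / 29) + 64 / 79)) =3673105 / 7205471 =0.51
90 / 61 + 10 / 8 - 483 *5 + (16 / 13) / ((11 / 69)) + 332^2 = 3762036099 / 34892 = 107819.45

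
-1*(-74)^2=-5476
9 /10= 0.90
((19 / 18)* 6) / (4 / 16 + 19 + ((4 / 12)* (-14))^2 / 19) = 0.31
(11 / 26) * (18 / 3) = 33 / 13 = 2.54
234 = 234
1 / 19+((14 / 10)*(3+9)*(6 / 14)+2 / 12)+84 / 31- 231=-3902791 / 17670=-220.87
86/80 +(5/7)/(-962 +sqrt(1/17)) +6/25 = 28947265027/22025565800 -5 * sqrt(17)/110127829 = 1.31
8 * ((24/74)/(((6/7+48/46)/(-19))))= -48944/1887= -25.94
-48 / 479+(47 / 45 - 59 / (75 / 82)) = -6850441 / 107775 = -63.56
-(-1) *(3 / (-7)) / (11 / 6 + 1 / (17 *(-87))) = -2958 / 12649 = -0.23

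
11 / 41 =0.27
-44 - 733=-777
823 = 823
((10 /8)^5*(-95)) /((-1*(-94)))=-3.08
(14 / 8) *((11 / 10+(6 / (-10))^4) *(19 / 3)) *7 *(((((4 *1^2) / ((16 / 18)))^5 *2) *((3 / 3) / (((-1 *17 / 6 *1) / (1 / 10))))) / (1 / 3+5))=-253487968209 / 108800000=-2329.85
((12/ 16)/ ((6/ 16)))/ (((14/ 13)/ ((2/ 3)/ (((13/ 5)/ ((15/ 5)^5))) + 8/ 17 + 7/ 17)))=1995/ 17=117.35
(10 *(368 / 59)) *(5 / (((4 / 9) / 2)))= 82800 / 59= 1403.39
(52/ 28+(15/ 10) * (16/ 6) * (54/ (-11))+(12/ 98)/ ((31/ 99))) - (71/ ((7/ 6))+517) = -9945954/ 16709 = -595.25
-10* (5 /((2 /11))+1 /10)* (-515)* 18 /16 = 319815 /2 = 159907.50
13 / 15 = 0.87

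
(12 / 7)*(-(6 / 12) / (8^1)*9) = -0.96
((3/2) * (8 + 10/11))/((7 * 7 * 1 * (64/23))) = 69/704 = 0.10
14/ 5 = 2.80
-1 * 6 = -6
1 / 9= 0.11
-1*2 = -2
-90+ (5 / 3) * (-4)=-290 / 3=-96.67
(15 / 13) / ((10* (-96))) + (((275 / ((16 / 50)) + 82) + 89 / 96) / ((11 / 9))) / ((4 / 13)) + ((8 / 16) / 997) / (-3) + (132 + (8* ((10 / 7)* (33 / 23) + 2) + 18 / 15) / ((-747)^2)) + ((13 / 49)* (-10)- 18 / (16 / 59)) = 147393765386477967151 / 57382080373537920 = 2568.64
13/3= 4.33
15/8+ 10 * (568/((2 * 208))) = 1615/104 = 15.53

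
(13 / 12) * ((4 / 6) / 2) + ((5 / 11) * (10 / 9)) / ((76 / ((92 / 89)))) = 246413 / 669636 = 0.37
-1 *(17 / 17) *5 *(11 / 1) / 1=-55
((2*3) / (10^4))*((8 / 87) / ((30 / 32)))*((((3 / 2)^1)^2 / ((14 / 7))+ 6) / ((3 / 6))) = 76 / 90625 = 0.00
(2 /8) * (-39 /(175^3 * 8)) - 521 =-89351500039 /171500000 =-521.00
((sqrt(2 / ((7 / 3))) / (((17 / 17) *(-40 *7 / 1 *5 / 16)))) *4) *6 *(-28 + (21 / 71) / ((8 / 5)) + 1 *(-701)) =2483802 *sqrt(42) / 86975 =185.07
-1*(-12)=12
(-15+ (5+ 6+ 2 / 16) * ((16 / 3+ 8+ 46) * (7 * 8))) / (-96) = -110849 / 288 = -384.89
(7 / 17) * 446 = 3122 / 17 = 183.65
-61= -61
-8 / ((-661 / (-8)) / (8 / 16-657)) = 42016 / 661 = 63.56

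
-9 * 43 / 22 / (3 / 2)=-129 / 11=-11.73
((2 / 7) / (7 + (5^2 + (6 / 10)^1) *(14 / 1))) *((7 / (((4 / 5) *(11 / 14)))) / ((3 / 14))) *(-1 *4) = -1400 / 8613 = -0.16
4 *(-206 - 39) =-980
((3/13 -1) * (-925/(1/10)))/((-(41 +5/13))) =-46250/269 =-171.93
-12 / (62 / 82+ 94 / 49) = -8036 / 1791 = -4.49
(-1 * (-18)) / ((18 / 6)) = 6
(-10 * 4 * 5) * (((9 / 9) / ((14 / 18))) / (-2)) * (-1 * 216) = -194400 / 7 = -27771.43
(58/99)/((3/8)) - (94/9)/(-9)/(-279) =387334/248589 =1.56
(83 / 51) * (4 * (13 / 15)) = 5.64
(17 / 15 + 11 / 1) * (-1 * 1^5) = -182 / 15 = -12.13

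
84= 84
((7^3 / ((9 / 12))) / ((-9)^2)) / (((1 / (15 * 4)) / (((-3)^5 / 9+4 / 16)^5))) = -24053762181505 / 5184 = -4640000420.82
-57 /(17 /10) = -570 /17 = -33.53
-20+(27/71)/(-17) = -20.02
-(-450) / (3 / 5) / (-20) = -75 / 2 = -37.50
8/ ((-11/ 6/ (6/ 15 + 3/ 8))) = -186/ 55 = -3.38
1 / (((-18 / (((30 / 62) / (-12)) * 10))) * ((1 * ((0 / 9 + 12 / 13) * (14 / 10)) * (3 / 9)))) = 1625 / 31248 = 0.05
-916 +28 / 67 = -61344 / 67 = -915.58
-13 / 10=-1.30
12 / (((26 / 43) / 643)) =165894 / 13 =12761.08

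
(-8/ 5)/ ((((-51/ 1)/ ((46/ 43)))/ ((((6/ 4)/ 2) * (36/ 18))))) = 184/ 3655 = 0.05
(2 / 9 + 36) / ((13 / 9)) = 326 / 13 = 25.08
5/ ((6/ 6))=5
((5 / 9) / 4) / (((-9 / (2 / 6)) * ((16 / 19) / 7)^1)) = -665 / 15552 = -0.04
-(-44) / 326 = 22 / 163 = 0.13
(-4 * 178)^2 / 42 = 253472 / 21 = 12070.10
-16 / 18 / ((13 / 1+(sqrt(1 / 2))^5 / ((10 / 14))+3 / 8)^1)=-171200 / 2575143+2240 * sqrt(2) / 2575143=-0.07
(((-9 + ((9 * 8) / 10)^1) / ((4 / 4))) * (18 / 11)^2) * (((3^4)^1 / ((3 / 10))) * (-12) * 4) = 7558272 / 121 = 62465.06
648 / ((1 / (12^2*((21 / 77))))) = 279936 / 11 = 25448.73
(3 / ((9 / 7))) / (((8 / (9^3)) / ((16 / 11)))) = 3402 / 11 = 309.27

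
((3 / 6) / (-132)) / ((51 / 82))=-41 / 6732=-0.01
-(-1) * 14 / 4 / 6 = 7 / 12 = 0.58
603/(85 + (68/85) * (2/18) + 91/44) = 1193940/172571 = 6.92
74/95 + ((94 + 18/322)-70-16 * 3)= -354311/15295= -23.17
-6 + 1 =-5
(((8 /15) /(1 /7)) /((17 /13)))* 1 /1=728 /255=2.85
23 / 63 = 0.37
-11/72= -0.15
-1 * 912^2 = -831744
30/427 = 0.07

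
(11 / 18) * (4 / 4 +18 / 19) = 407 / 342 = 1.19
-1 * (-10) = 10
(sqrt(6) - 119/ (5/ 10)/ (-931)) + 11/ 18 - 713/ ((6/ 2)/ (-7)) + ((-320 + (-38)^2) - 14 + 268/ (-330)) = 2776.17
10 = 10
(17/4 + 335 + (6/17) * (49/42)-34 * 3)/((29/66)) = 533313/986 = 540.89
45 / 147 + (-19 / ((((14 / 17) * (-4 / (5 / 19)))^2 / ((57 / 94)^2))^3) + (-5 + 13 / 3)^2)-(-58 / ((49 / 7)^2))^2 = -124564971310601503571627 / 191486337703769825869824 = -0.65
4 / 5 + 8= 44 / 5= 8.80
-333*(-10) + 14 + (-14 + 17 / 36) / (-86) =3344.16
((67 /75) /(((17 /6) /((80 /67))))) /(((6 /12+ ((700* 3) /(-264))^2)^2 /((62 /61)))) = 464763904 /4940121207465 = 0.00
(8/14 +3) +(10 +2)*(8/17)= 1097/119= 9.22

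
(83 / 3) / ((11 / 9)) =249 / 11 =22.64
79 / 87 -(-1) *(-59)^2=302926 / 87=3481.91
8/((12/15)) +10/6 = 35/3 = 11.67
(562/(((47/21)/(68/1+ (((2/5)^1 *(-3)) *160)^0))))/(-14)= -1237.60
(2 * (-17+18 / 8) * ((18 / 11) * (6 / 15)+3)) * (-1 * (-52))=-308334 / 55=-5606.07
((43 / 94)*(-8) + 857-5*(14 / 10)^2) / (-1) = -843.54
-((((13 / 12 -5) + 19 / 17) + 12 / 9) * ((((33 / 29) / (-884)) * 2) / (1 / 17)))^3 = -16194277 / 61349456384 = -0.00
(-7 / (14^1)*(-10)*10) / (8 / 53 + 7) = 2650 / 379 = 6.99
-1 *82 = -82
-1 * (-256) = 256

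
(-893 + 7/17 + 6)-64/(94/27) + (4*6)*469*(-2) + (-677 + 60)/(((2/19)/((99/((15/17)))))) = -5441807397/7990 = -681077.27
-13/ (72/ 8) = -1.44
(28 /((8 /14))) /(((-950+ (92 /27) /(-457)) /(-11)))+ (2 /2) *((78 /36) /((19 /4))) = 683866789 /668162094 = 1.02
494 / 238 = 2.08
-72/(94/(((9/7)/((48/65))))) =-1.33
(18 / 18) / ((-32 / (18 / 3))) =-3 / 16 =-0.19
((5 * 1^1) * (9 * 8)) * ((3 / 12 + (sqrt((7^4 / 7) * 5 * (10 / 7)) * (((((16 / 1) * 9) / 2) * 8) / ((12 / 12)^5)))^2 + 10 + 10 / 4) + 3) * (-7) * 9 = -18435465573210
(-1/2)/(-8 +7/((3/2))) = 3/20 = 0.15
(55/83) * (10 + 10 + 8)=18.55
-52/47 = -1.11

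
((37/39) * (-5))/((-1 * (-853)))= -185/33267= -0.01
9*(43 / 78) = 129 / 26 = 4.96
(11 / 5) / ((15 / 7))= 77 / 75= 1.03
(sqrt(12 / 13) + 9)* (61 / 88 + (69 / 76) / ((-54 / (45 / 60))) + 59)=1197431* sqrt(39) / 130416 + 3592293 / 6688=594.46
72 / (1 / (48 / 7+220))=114336 / 7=16333.71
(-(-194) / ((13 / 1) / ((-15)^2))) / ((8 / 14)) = 152775 / 26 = 5875.96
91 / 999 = 0.09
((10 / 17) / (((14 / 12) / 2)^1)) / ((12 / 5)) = 50 / 119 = 0.42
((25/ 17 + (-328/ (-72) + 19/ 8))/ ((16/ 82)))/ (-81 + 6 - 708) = -421603/ 7667136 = -0.05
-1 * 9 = -9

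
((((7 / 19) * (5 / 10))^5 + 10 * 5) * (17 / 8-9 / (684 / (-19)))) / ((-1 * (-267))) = 3961775207 / 8907700992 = 0.44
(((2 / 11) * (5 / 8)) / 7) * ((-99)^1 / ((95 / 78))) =-351 / 266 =-1.32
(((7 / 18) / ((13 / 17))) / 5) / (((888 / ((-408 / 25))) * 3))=-2023 / 3246750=-0.00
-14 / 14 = -1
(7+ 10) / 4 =17 / 4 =4.25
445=445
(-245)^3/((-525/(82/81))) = 6890870/243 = 28357.49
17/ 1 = 17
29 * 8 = 232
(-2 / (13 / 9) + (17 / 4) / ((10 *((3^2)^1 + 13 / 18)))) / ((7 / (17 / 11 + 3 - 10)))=183033 / 175175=1.04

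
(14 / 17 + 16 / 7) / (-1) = -3.11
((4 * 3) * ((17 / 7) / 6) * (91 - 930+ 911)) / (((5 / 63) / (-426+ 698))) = 5992704 / 5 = 1198540.80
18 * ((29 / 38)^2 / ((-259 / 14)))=-0.57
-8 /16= -1 /2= -0.50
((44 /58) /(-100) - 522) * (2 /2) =-756911 /1450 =-522.01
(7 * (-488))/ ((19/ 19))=-3416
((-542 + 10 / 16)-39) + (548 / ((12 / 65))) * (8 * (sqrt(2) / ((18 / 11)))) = -4643 / 8 + 391820 * sqrt(2) / 27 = 19942.48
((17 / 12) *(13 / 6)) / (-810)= -221 / 58320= -0.00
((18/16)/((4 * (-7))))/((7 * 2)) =-9/3136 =-0.00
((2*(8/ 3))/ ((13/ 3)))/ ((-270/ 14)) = -112/ 1755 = -0.06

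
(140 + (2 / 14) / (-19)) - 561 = -55994 / 133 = -421.01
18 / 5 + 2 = 5.60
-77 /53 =-1.45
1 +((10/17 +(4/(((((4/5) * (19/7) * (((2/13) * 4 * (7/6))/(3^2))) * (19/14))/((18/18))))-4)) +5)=240613/12274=19.60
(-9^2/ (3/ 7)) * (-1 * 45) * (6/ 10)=5103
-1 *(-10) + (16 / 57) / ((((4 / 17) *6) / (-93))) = -8.49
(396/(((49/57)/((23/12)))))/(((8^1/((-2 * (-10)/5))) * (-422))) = -1.05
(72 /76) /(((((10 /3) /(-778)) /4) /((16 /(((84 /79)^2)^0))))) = -1344384 /95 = -14151.41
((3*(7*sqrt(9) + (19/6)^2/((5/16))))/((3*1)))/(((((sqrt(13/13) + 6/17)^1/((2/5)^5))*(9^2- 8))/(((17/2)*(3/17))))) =649808/78703125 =0.01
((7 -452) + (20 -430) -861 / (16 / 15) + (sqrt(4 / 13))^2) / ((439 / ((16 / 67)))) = -345671 / 382369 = -0.90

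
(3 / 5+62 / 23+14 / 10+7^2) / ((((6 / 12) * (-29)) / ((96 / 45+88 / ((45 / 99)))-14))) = -46436 / 69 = -672.99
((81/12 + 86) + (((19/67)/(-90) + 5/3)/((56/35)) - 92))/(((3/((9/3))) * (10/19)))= 328073/96480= 3.40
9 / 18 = 1 / 2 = 0.50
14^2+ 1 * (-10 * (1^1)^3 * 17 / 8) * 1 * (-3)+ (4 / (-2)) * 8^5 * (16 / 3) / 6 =-2087801 / 36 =-57994.47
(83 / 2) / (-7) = -83 / 14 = -5.93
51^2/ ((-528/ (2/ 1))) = -867/ 88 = -9.85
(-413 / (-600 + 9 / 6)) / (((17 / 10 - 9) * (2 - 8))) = 590 / 37449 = 0.02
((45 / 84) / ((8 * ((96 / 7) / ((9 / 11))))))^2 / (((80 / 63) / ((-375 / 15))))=-637875 / 2030043136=-0.00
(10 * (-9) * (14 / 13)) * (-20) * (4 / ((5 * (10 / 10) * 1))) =20160 / 13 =1550.77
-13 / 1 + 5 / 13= -164 / 13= -12.62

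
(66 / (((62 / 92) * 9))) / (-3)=-1012 / 279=-3.63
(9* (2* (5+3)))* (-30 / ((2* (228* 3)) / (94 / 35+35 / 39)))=-19564 / 1729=-11.32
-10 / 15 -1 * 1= -5 / 3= -1.67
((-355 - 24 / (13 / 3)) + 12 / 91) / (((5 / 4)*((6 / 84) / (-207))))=54311832 / 65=835566.65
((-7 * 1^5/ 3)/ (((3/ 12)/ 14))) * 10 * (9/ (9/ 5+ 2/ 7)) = -411600/ 73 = -5638.36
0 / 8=0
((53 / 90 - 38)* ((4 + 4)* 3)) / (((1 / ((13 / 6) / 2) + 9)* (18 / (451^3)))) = -8030564784242 / 17415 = -461129186.58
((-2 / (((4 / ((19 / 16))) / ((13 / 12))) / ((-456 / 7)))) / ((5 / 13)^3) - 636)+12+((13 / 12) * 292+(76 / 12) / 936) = 2107152121 / 4914000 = 428.81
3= 3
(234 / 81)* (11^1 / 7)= 286 / 63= 4.54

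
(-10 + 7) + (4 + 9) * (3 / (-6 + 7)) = 36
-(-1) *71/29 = 71/29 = 2.45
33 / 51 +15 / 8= 343 / 136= 2.52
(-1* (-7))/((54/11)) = 77/54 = 1.43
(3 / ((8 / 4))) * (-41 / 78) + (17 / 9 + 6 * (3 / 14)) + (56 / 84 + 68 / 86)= 541427 / 140868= 3.84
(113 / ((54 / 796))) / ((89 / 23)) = 1034402 / 2403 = 430.46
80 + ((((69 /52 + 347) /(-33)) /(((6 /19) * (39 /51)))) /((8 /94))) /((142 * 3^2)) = 54463504627 /684230976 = 79.60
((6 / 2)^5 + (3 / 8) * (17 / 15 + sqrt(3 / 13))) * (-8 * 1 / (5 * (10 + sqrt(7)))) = -19474 / 465- 2 * sqrt(39) / 403 + sqrt(273) / 2015 + 9737 * sqrt(7) / 2325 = -30.82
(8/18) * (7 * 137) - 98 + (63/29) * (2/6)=85855/261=328.95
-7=-7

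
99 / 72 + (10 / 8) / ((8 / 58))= 10.44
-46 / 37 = -1.24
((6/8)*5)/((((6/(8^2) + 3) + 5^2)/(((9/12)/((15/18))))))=0.12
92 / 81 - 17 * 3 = -4039 / 81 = -49.86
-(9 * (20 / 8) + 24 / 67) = -3063 / 134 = -22.86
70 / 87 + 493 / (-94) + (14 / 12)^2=-151079 / 49068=-3.08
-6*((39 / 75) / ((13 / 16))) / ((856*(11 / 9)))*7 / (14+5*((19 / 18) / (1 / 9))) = -504 / 1206425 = -0.00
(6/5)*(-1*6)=-36/5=-7.20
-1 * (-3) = 3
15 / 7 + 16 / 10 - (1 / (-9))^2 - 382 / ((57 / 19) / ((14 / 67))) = -4345268 / 189945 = -22.88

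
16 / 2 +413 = 421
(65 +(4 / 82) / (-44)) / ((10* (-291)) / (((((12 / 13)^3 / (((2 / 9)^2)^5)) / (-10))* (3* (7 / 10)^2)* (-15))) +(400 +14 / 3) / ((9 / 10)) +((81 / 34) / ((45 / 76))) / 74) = 2551757088264966723645 / 17653886972154912475898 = 0.14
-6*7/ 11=-42/ 11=-3.82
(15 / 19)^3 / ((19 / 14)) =47250 / 130321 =0.36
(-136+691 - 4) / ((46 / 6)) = 1653 / 23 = 71.87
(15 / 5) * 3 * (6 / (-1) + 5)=-9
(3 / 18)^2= 1 / 36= 0.03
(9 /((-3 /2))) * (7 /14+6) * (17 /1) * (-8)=5304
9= 9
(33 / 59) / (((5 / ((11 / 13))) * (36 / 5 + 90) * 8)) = 121 / 994032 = 0.00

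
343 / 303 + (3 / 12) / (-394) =540265 / 477528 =1.13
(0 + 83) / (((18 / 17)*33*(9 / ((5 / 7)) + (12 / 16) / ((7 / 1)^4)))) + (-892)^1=-160262891798 / 179704899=-891.81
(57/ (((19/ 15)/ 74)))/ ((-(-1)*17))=3330/ 17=195.88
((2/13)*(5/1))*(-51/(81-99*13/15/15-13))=-4250/6747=-0.63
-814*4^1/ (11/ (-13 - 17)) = 8880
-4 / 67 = -0.06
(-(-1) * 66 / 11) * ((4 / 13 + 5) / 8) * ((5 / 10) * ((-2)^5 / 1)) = -828 / 13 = -63.69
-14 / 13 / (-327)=14 / 4251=0.00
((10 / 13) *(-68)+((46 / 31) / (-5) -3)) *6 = -333.63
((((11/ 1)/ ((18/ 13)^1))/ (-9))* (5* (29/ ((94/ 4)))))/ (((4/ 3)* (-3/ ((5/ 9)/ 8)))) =103675/ 1096416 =0.09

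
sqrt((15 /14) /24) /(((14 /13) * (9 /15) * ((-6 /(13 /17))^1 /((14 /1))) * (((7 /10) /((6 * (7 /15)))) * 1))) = -845 * sqrt(35) /2142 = -2.33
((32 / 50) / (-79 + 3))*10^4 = -1600 / 19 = -84.21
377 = 377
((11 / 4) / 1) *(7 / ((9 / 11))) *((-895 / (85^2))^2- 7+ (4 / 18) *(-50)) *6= -2554.52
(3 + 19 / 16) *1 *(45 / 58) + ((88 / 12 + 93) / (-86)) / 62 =278771 / 86304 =3.23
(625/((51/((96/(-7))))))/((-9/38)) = 760000/1071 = 709.62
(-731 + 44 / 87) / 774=-63553 / 67338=-0.94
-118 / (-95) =118 / 95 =1.24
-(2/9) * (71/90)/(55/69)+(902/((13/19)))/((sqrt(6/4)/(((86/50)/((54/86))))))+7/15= 2948.77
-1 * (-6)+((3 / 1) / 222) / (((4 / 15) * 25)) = 8883 / 1480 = 6.00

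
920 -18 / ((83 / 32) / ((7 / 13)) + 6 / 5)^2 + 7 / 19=793727729127 / 862868299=919.87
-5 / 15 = -1 / 3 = -0.33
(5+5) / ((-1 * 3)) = -10 / 3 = -3.33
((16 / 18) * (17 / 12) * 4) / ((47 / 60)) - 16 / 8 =1874 / 423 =4.43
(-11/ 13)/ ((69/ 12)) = -44/ 299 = -0.15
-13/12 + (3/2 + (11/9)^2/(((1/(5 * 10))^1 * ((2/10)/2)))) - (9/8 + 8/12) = 745.54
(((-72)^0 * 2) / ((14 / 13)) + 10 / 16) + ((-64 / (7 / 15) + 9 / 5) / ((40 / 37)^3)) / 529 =2701296739 / 1184960000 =2.28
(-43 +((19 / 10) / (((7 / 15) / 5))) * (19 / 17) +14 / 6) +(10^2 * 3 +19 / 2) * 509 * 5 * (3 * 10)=16872039259 / 714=23630307.09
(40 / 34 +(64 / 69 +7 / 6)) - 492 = -1146559 / 2346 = -488.73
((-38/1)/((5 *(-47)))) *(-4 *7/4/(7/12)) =-1.94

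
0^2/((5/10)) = 0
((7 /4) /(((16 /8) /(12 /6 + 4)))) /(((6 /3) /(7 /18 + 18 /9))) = 301 /48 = 6.27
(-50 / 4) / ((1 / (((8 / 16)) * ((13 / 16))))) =-325 / 64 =-5.08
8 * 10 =80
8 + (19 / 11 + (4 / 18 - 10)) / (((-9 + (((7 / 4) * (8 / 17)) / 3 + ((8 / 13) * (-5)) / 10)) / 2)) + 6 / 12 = 4064377 / 395274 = 10.28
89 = 89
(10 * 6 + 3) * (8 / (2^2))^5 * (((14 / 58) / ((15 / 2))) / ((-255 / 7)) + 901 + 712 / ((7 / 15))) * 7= 34245779.53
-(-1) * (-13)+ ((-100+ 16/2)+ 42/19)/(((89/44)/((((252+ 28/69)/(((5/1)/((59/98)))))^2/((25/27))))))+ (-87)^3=-19253318158678172/27395256875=-702797.50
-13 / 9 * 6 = -26 / 3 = -8.67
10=10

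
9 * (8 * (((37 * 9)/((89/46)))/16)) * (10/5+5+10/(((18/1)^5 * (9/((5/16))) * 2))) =1620886568219/298971648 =5421.54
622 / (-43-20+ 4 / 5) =-10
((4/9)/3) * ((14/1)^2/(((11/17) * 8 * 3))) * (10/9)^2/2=83300/72171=1.15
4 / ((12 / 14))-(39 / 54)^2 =1343 / 324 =4.15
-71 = -71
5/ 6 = 0.83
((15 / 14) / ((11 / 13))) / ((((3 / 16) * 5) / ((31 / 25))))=3224 / 1925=1.67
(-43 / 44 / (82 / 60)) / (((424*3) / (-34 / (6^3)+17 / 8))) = -91375 / 82608768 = -0.00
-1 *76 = -76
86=86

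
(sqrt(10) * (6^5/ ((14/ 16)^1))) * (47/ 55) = 2923776 * sqrt(10)/ 385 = 24015.04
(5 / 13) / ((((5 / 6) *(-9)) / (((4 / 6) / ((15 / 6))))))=-8 / 585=-0.01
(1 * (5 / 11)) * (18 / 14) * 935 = 3825 / 7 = 546.43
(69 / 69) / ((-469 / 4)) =-4 / 469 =-0.01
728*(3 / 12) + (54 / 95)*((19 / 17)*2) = 183.27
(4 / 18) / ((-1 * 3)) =-2 / 27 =-0.07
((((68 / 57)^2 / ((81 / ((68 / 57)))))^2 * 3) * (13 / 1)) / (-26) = -49433741312 / 75006330133563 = -0.00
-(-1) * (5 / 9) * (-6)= -10 / 3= -3.33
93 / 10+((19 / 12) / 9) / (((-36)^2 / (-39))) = 2168269 / 233280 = 9.29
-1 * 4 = -4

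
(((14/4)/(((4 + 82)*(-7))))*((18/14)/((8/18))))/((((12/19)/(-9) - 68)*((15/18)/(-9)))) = -124659/46715200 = -0.00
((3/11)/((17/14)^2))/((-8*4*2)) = -147/50864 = -0.00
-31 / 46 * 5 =-155 / 46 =-3.37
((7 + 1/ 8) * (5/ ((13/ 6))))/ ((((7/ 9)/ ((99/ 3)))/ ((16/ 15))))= 67716/ 91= 744.13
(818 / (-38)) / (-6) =3.59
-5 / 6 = -0.83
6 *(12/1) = 72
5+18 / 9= 7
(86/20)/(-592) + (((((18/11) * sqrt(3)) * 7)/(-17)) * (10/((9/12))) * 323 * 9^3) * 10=-232696800 * sqrt(3)/11 -43/5920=-36640243.68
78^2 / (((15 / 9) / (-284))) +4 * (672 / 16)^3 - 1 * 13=-3701873 / 5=-740374.60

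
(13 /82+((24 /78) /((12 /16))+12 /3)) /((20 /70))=102277 /6396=15.99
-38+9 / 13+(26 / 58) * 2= -36.41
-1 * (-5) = 5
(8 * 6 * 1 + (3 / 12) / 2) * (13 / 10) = 1001 / 16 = 62.56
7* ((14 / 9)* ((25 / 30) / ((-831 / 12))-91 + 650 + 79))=51956464 / 7479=6946.98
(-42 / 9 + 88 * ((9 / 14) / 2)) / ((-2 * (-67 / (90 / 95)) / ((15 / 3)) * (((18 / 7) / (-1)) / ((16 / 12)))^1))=-4960 / 11457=-0.43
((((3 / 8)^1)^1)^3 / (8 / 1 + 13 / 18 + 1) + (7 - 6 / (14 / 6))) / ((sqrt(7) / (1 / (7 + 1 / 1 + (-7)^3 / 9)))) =-6597 * sqrt(7) / 313600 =-0.06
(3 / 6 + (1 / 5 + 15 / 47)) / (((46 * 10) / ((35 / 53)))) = 3353 / 2291720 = 0.00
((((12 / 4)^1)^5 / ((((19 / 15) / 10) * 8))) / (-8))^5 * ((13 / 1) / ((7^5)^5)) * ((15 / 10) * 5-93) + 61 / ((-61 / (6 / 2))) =-35185728409048548292277601716244699 / 11728576136427931665313477697732608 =-3.00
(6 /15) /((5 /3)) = 0.24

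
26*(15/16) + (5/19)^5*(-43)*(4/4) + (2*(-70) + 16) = -1974525903/19808792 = -99.68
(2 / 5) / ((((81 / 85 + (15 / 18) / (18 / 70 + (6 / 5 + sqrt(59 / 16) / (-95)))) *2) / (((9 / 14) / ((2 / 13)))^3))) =95419371248670573 / 9971625557195456-659584273725 *sqrt(59) / 101751281195872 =9.52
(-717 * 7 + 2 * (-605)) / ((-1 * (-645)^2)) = 6229 / 416025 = 0.01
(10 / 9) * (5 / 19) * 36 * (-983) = -196600 / 19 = -10347.37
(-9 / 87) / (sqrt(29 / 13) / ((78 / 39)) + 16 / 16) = -156 / 667 + 6*sqrt(377) / 667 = -0.06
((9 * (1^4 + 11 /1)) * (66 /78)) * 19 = 1736.31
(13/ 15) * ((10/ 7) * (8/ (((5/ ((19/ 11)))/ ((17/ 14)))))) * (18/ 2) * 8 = 806208/ 2695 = 299.15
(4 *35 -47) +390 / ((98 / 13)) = 7092 / 49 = 144.73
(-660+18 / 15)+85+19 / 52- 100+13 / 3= -521899 / 780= -669.10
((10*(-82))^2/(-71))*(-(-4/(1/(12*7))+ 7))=-3115769.01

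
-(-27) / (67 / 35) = 945 / 67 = 14.10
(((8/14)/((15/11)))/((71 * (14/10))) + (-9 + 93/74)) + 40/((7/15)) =60223255/772338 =77.98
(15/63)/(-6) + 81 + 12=11713/126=92.96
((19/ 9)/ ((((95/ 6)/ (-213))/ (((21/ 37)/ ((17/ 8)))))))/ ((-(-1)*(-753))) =7952/ 789395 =0.01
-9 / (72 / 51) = -51 / 8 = -6.38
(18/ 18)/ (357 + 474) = 1/ 831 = 0.00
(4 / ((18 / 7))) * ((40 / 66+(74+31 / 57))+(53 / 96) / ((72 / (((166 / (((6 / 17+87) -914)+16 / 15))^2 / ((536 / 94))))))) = 83577049014833542063 / 714945057645988224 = 116.90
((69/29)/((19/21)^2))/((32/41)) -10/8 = 2.47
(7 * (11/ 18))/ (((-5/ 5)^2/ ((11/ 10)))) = 847/ 180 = 4.71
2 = 2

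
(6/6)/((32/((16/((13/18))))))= 9/13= 0.69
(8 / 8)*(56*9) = 504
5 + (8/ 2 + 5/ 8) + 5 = 117/ 8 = 14.62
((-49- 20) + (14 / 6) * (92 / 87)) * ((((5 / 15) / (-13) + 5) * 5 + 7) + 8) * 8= -216020600 / 10179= -21222.18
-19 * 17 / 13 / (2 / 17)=-5491 / 26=-211.19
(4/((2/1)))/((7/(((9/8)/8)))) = 9/224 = 0.04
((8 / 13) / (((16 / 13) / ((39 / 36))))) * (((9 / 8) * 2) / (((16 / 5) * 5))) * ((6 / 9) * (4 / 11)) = 13 / 704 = 0.02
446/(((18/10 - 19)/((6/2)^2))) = -10035/43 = -233.37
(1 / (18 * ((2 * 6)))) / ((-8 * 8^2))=-1 / 110592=-0.00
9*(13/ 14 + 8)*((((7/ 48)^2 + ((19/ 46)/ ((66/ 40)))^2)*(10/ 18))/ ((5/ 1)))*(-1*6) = -1547255125/ 344112384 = -4.50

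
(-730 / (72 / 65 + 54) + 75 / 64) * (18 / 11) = -125825 / 6368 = -19.76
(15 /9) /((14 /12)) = 10 /7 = 1.43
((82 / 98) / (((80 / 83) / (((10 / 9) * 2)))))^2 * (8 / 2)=11580409 / 777924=14.89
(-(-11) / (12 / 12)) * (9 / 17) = 99 / 17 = 5.82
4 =4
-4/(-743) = 4/743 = 0.01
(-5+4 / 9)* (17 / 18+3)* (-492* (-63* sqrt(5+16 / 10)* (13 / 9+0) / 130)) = -835457* sqrt(165) / 675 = -15898.73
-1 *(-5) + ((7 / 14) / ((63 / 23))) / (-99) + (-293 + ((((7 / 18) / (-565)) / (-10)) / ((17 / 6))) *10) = -34506269569 / 119812770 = -288.00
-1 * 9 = -9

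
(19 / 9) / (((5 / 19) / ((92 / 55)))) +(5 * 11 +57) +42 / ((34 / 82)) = 226.71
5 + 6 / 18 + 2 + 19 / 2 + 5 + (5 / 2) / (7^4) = 157273 / 7203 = 21.83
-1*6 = -6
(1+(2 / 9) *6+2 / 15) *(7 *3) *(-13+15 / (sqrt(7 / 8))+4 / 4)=209.05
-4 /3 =-1.33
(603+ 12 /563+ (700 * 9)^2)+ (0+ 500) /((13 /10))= 290498338513 /7319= 39690987.64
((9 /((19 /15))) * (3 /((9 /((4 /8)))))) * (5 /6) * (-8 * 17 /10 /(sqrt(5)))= -51 * sqrt(5) /19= -6.00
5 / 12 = 0.42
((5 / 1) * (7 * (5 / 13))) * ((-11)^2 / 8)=21175 / 104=203.61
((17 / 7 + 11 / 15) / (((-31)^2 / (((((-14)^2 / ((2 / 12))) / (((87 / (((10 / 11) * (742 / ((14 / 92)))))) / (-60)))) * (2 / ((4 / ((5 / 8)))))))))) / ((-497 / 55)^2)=-44517880000 / 983413403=-45.27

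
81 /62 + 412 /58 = 15121 /1798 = 8.41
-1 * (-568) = 568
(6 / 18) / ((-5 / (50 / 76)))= -5 / 114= -0.04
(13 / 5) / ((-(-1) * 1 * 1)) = 13 / 5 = 2.60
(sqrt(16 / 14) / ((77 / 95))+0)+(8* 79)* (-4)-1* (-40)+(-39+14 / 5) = -12621 / 5+190* sqrt(14) / 539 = -2522.88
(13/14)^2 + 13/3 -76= -41633/588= -70.80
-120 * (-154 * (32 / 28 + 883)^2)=101121823440 / 7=14445974777.14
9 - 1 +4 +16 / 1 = 28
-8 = -8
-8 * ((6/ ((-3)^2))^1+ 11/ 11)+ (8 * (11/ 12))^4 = 2878.72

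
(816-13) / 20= 803 / 20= 40.15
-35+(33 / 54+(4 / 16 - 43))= -77.14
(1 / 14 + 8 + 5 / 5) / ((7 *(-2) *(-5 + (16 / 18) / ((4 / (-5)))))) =1143 / 10780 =0.11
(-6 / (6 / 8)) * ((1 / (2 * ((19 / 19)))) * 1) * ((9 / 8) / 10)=-0.45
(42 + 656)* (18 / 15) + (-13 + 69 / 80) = 66037 / 80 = 825.46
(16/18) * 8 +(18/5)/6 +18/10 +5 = 653/45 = 14.51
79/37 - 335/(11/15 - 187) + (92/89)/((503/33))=18518400925/4627922926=4.00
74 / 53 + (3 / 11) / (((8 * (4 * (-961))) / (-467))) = 25106381 / 17928416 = 1.40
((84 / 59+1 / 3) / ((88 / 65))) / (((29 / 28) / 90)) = 2122575 / 18821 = 112.78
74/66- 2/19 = 637/627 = 1.02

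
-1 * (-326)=326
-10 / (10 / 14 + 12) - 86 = -7724 / 89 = -86.79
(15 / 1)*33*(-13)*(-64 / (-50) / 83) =-41184 / 415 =-99.24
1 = 1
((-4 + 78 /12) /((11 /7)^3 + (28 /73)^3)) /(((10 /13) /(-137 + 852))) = 95404474165 /161634204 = 590.25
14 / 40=7 / 20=0.35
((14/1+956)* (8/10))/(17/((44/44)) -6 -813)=-388/401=-0.97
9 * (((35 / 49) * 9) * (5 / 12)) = 675 / 28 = 24.11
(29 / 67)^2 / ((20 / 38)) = 15979 / 44890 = 0.36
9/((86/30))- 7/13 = 2.60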